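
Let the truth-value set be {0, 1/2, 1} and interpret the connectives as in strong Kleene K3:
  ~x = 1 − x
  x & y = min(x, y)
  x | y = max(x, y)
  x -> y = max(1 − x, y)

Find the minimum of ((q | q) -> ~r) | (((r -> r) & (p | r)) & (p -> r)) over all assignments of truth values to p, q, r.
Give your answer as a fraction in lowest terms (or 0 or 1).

Take p = 0, q = 1/2, r = 1/2:
q | q = 1/2 | 1/2 = 1/2
~r = ~1/2 = 1/2
(q | q) -> ~r = 1/2 -> 1/2 = 1/2
r -> r = 1/2 -> 1/2 = 1/2
p | r = 0 | 1/2 = 1/2
(r -> r) & (p | r) = 1/2 & 1/2 = 1/2
p -> r = 0 -> 1/2 = 1
((r -> r) & (p | r)) & (p -> r) = 1/2 & 1 = 1/2
((q | q) -> ~r) | (((r -> r) & (p | r)) & (p -> r)) = 1/2 | 1/2 = 1/2
No assignment yields a value below 1/2, so this is the minimum.

1/2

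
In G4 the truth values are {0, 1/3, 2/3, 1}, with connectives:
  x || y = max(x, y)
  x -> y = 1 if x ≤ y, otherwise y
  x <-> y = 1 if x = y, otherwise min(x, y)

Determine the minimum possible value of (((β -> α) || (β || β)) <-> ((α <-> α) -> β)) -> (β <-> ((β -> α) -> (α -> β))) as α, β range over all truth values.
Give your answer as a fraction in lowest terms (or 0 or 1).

1/3

Take α = 0, β = 1/3:
β -> α = 1/3 -> 0 = 0
β || β = 1/3 || 1/3 = 1/3
(β -> α) || (β || β) = 0 || 1/3 = 1/3
α <-> α = 0 <-> 0 = 1
(α <-> α) -> β = 1 -> 1/3 = 1/3
((β -> α) || (β || β)) <-> ((α <-> α) -> β) = 1/3 <-> 1/3 = 1
β -> α = 1/3 -> 0 = 0
α -> β = 0 -> 1/3 = 1
(β -> α) -> (α -> β) = 0 -> 1 = 1
β <-> ((β -> α) -> (α -> β)) = 1/3 <-> 1 = 1/3
(((β -> α) || (β || β)) <-> ((α <-> α) -> β)) -> (β <-> ((β -> α) -> (α -> β))) = 1 -> 1/3 = 1/3
No assignment yields a value below 1/3, so this is the minimum.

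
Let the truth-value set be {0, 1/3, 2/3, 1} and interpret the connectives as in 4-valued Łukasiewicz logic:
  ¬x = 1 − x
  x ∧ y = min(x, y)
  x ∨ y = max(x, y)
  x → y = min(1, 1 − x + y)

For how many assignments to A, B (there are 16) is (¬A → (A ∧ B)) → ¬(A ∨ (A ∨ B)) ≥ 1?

6

A = 0, B = 0 ↦ 1  ≥
A = 0, B = 1/3 ↦ 1  ≥
A = 0, B = 2/3 ↦ 1  ≥
A = 0, B = 1 ↦ 1  ≥
A = 1/3, B = 0 ↦ 1  ≥
A = 1/3, B = 1/3 ↦ 1  ≥
A = 1/3, B = 2/3 ↦ 2/3  <
A = 1/3, B = 1 ↦ 1/3  <
A = 2/3, B = 0 ↦ 2/3  <
A = 2/3, B = 1/3 ↦ 1/3  <
A = 2/3, B = 2/3 ↦ 1/3  <
A = 2/3, B = 1 ↦ 0  <
A = 1, B = 0 ↦ 0  <
A = 1, B = 1/3 ↦ 0  <
A = 1, B = 2/3 ↦ 0  <
A = 1, B = 1 ↦ 0  <
So 6 of the 16 assignments meet the threshold.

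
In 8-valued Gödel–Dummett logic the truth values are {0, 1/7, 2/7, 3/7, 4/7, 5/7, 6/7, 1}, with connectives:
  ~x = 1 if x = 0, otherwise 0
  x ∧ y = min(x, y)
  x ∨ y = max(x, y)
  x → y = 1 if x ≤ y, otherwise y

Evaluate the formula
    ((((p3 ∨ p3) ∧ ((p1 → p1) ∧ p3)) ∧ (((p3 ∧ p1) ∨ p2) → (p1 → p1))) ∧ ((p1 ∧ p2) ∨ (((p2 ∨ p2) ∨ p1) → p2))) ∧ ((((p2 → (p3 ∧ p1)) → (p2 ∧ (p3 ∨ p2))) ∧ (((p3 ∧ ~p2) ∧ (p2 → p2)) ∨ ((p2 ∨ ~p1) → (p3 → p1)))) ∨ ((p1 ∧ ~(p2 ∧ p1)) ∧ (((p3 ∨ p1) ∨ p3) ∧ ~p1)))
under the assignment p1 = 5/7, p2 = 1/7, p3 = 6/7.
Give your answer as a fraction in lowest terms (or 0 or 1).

p3 ∨ p3 = 6/7 ∨ 6/7 = 6/7
p1 → p1 = 5/7 → 5/7 = 1
(p1 → p1) ∧ p3 = 1 ∧ 6/7 = 6/7
(p3 ∨ p3) ∧ ((p1 → p1) ∧ p3) = 6/7 ∧ 6/7 = 6/7
p3 ∧ p1 = 6/7 ∧ 5/7 = 5/7
(p3 ∧ p1) ∨ p2 = 5/7 ∨ 1/7 = 5/7
p1 → p1 = 5/7 → 5/7 = 1
((p3 ∧ p1) ∨ p2) → (p1 → p1) = 5/7 → 1 = 1
((p3 ∨ p3) ∧ ((p1 → p1) ∧ p3)) ∧ (((p3 ∧ p1) ∨ p2) → (p1 → p1)) = 6/7 ∧ 1 = 6/7
p1 ∧ p2 = 5/7 ∧ 1/7 = 1/7
p2 ∨ p2 = 1/7 ∨ 1/7 = 1/7
(p2 ∨ p2) ∨ p1 = 1/7 ∨ 5/7 = 5/7
((p2 ∨ p2) ∨ p1) → p2 = 5/7 → 1/7 = 1/7
(p1 ∧ p2) ∨ (((p2 ∨ p2) ∨ p1) → p2) = 1/7 ∨ 1/7 = 1/7
(((p3 ∨ p3) ∧ ((p1 → p1) ∧ p3)) ∧ (((p3 ∧ p1) ∨ p2) → (p1 → p1))) ∧ ((p1 ∧ p2) ∨ (((p2 ∨ p2) ∨ p1) → p2)) = 6/7 ∧ 1/7 = 1/7
p3 ∧ p1 = 6/7 ∧ 5/7 = 5/7
p2 → (p3 ∧ p1) = 1/7 → 5/7 = 1
p3 ∨ p2 = 6/7 ∨ 1/7 = 6/7
p2 ∧ (p3 ∨ p2) = 1/7 ∧ 6/7 = 1/7
(p2 → (p3 ∧ p1)) → (p2 ∧ (p3 ∨ p2)) = 1 → 1/7 = 1/7
~p2 = ~1/7 = 0
p3 ∧ ~p2 = 6/7 ∧ 0 = 0
p2 → p2 = 1/7 → 1/7 = 1
(p3 ∧ ~p2) ∧ (p2 → p2) = 0 ∧ 1 = 0
~p1 = ~5/7 = 0
p2 ∨ ~p1 = 1/7 ∨ 0 = 1/7
p3 → p1 = 6/7 → 5/7 = 5/7
(p2 ∨ ~p1) → (p3 → p1) = 1/7 → 5/7 = 1
((p3 ∧ ~p2) ∧ (p2 → p2)) ∨ ((p2 ∨ ~p1) → (p3 → p1)) = 0 ∨ 1 = 1
((p2 → (p3 ∧ p1)) → (p2 ∧ (p3 ∨ p2))) ∧ (((p3 ∧ ~p2) ∧ (p2 → p2)) ∨ ((p2 ∨ ~p1) → (p3 → p1))) = 1/7 ∧ 1 = 1/7
p2 ∧ p1 = 1/7 ∧ 5/7 = 1/7
~(p2 ∧ p1) = ~1/7 = 0
p1 ∧ ~(p2 ∧ p1) = 5/7 ∧ 0 = 0
p3 ∨ p1 = 6/7 ∨ 5/7 = 6/7
(p3 ∨ p1) ∨ p3 = 6/7 ∨ 6/7 = 6/7
~p1 = ~5/7 = 0
((p3 ∨ p1) ∨ p3) ∧ ~p1 = 6/7 ∧ 0 = 0
(p1 ∧ ~(p2 ∧ p1)) ∧ (((p3 ∨ p1) ∨ p3) ∧ ~p1) = 0 ∧ 0 = 0
(((p2 → (p3 ∧ p1)) → (p2 ∧ (p3 ∨ p2))) ∧ (((p3 ∧ ~p2) ∧ (p2 → p2)) ∨ ((p2 ∨ ~p1) → (p3 → p1)))) ∨ ((p1 ∧ ~(p2 ∧ p1)) ∧ (((p3 ∨ p1) ∨ p3) ∧ ~p1)) = 1/7 ∨ 0 = 1/7
((((p3 ∨ p3) ∧ ((p1 → p1) ∧ p3)) ∧ (((p3 ∧ p1) ∨ p2) → (p1 → p1))) ∧ ((p1 ∧ p2) ∨ (((p2 ∨ p2) ∨ p1) → p2))) ∧ ((((p2 → (p3 ∧ p1)) → (p2 ∧ (p3 ∨ p2))) ∧ (((p3 ∧ ~p2) ∧ (p2 → p2)) ∨ ((p2 ∨ ~p1) → (p3 → p1)))) ∨ ((p1 ∧ ~(p2 ∧ p1)) ∧ (((p3 ∨ p1) ∨ p3) ∧ ~p1))) = 1/7 ∧ 1/7 = 1/7

1/7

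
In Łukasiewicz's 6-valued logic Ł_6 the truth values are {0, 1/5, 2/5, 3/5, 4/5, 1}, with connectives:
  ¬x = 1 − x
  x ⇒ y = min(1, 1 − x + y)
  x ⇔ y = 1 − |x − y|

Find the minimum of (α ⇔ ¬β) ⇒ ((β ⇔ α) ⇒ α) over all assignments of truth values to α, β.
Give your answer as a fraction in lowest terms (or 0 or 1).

Take α = 2/5, β = 2/5:
¬β = ¬2/5 = 3/5
α ⇔ ¬β = 2/5 ⇔ 3/5 = 4/5
β ⇔ α = 2/5 ⇔ 2/5 = 1
(β ⇔ α) ⇒ α = 1 ⇒ 2/5 = 2/5
(α ⇔ ¬β) ⇒ ((β ⇔ α) ⇒ α) = 4/5 ⇒ 2/5 = 3/5
No assignment yields a value below 3/5, so this is the minimum.

3/5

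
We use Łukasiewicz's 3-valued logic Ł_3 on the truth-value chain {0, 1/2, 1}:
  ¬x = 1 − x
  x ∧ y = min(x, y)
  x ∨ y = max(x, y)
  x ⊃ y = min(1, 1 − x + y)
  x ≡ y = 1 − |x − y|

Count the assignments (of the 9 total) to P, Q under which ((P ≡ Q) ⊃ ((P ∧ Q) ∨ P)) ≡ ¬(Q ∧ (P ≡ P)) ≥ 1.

P = 0, Q = 0 ↦ 0  <
P = 0, Q = 1/2 ↦ 1  ≥
P = 0, Q = 1 ↦ 0  <
P = 1/2, Q = 0 ↦ 1  ≥
P = 1/2, Q = 1/2 ↦ 1  ≥
P = 1/2, Q = 1 ↦ 0  <
P = 1, Q = 0 ↦ 1  ≥
P = 1, Q = 1/2 ↦ 1/2  <
P = 1, Q = 1 ↦ 0  <
So 4 of the 9 assignments meet the threshold.

4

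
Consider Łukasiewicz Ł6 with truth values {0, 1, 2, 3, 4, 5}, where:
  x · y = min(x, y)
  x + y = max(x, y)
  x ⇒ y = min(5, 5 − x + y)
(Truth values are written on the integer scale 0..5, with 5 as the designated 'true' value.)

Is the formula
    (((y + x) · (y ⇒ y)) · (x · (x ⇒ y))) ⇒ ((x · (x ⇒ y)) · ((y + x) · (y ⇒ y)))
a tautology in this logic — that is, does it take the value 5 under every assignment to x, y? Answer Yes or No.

Yes

At x = 3, y = 1, for instance:
y + x = 1 + 3 = 3
y ⇒ y = 1 ⇒ 1 = 5
(y + x) · (y ⇒ y) = 3 · 5 = 3
x ⇒ y = 3 ⇒ 1 = 3
x · (x ⇒ y) = 3 · 3 = 3
((y + x) · (y ⇒ y)) · (x · (x ⇒ y)) = 3 · 3 = 3
(x · (x ⇒ y)) · ((y + x) · (y ⇒ y)) = 3 · 3 = 3
(((y + x) · (y ⇒ y)) · (x · (x ⇒ y))) ⇒ ((x · (x ⇒ y)) · ((y + x) · (y ⇒ y))) = 3 ⇒ 3 = 5
and checking the remaining 35 assignments likewise gives ≥ 5 in every case.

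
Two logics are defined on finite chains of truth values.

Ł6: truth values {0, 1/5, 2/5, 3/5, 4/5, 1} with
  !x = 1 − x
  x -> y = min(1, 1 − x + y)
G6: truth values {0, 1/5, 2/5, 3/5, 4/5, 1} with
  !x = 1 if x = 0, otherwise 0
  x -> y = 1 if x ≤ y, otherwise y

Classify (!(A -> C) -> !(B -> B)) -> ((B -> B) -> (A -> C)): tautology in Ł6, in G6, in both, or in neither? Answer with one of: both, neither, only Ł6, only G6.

only Ł6

In Ł6: every assignment gives 1 — tautology.
In G6: at A = 2/5, B = 0, C = 1/5 the value is 1/5 — not a tautology.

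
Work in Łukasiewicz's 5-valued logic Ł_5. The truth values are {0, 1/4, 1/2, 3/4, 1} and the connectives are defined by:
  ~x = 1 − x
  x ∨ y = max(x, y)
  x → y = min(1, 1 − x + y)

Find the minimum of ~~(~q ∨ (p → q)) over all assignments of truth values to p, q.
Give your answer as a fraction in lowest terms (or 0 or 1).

1/2

Take p = 1, q = 1/2:
~q = ~1/2 = 1/2
p → q = 1 → 1/2 = 1/2
~q ∨ (p → q) = 1/2 ∨ 1/2 = 1/2
~(~q ∨ (p → q)) = ~1/2 = 1/2
~~(~q ∨ (p → q)) = ~1/2 = 1/2
No assignment yields a value below 1/2, so this is the minimum.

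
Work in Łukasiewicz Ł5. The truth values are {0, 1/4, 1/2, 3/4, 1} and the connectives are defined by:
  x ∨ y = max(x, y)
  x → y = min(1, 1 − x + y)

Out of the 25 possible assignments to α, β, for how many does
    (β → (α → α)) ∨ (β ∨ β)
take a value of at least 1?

value 1: 25 assignments (counts)
So 25 of the 25 assignments meet the threshold.

25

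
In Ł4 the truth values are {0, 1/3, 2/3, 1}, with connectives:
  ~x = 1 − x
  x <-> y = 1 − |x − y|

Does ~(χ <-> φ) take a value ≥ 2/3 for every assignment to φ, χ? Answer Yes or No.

Counterexample: take φ = 0, χ = 0.
χ <-> φ = 0 <-> 0 = 1
~(χ <-> φ) = ~1 = 0
This gives 0, which is below 2/3.

No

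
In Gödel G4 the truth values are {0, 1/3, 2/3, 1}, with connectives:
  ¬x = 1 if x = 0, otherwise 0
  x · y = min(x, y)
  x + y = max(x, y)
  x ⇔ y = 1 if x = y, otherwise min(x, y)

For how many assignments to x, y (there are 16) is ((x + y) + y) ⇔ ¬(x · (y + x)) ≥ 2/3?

x = 0, y = 0 ↦ 0  <
x = 0, y = 1/3 ↦ 1/3  <
x = 0, y = 2/3 ↦ 2/3  ≥
x = 0, y = 1 ↦ 1  ≥
x = 1/3, y = 0 ↦ 0  <
x = 1/3, y = 1/3 ↦ 0  <
x = 1/3, y = 2/3 ↦ 0  <
x = 1/3, y = 1 ↦ 0  <
x = 2/3, y = 0 ↦ 0  <
x = 2/3, y = 1/3 ↦ 0  <
x = 2/3, y = 2/3 ↦ 0  <
x = 2/3, y = 1 ↦ 0  <
x = 1, y = 0 ↦ 0  <
x = 1, y = 1/3 ↦ 0  <
x = 1, y = 2/3 ↦ 0  <
x = 1, y = 1 ↦ 0  <
So 2 of the 16 assignments meet the threshold.

2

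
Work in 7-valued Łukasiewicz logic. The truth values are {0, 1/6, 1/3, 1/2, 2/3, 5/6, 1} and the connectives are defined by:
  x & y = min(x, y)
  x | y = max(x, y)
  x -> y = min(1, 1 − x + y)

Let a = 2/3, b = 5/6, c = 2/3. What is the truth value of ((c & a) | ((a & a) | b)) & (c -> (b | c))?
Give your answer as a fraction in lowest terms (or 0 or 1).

5/6

c & a = 2/3 & 2/3 = 2/3
a & a = 2/3 & 2/3 = 2/3
(a & a) | b = 2/3 | 5/6 = 5/6
(c & a) | ((a & a) | b) = 2/3 | 5/6 = 5/6
b | c = 5/6 | 2/3 = 5/6
c -> (b | c) = 2/3 -> 5/6 = 1
((c & a) | ((a & a) | b)) & (c -> (b | c)) = 5/6 & 1 = 5/6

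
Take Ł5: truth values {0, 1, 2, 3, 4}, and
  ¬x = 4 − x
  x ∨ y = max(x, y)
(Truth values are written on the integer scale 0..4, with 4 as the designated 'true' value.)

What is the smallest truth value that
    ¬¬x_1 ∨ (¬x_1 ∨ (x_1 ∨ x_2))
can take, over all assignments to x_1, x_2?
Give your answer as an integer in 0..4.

2

Take x_1 = 2, x_2 = 0:
¬x_1 = ¬2 = 2
¬¬x_1 = ¬2 = 2
¬x_1 = ¬2 = 2
x_1 ∨ x_2 = 2 ∨ 0 = 2
¬x_1 ∨ (x_1 ∨ x_2) = 2 ∨ 2 = 2
¬¬x_1 ∨ (¬x_1 ∨ (x_1 ∨ x_2)) = 2 ∨ 2 = 2
No assignment yields a value below 2, so this is the minimum.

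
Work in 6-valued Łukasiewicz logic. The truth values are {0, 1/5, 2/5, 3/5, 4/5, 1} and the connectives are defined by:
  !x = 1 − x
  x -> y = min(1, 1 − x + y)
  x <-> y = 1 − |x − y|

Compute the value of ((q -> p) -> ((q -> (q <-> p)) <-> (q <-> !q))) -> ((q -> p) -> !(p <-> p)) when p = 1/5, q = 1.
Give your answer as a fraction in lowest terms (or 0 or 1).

4/5

q -> p = 1 -> 1/5 = 1/5
q <-> p = 1 <-> 1/5 = 1/5
q -> (q <-> p) = 1 -> 1/5 = 1/5
!q = !1 = 0
q <-> !q = 1 <-> 0 = 0
(q -> (q <-> p)) <-> (q <-> !q) = 1/5 <-> 0 = 4/5
(q -> p) -> ((q -> (q <-> p)) <-> (q <-> !q)) = 1/5 -> 4/5 = 1
q -> p = 1 -> 1/5 = 1/5
p <-> p = 1/5 <-> 1/5 = 1
!(p <-> p) = !1 = 0
(q -> p) -> !(p <-> p) = 1/5 -> 0 = 4/5
((q -> p) -> ((q -> (q <-> p)) <-> (q <-> !q))) -> ((q -> p) -> !(p <-> p)) = 1 -> 4/5 = 4/5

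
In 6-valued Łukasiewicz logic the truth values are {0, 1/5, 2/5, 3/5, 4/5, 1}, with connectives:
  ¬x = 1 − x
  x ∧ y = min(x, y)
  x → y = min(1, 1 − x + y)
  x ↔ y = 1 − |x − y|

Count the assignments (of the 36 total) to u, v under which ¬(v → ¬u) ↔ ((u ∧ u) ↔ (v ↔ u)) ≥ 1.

value 1: 7 assignments (counts)
value 4/5: 4 assignments
value 3/5: 8 assignments
value 2/5: 9 assignments
value 1/5: 6 assignments
value 0: 2 assignments
So 7 of the 36 assignments meet the threshold.

7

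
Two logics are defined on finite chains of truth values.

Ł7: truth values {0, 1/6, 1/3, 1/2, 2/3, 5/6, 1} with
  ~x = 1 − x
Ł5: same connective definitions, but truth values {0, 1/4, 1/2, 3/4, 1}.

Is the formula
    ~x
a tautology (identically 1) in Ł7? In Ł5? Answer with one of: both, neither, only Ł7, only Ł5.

neither

In Ł7: at x = 1/6 the value is 5/6 — not a tautology.
In Ł5: at x = 1/4 the value is 3/4 — not a tautology.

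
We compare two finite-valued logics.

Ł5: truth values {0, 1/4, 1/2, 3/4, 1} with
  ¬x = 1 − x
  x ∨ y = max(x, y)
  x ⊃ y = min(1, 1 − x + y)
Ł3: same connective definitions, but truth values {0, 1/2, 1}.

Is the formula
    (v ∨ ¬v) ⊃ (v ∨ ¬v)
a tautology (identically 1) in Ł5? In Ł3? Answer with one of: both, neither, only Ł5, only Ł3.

In Ł5: every assignment gives 1 — tautology.
In Ł3: every assignment gives 1 — tautology.

both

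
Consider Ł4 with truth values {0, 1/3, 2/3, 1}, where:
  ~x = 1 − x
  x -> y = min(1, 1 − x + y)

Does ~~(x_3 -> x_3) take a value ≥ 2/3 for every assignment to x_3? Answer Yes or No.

x_3 = 0 ↦ 1
x_3 = 1/3 ↦ 1
x_3 = 2/3 ↦ 1
x_3 = 1 ↦ 1
Every assignment gives a value ≥ 2/3.

Yes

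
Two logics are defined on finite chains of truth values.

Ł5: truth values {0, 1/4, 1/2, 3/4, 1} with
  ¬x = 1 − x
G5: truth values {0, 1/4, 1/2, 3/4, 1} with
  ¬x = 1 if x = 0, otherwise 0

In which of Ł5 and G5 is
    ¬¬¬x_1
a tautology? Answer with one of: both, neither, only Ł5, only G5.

In Ł5: at x_1 = 1/4 the value is 3/4 — not a tautology.
In G5: at x_1 = 1/4 the value is 0 — not a tautology.

neither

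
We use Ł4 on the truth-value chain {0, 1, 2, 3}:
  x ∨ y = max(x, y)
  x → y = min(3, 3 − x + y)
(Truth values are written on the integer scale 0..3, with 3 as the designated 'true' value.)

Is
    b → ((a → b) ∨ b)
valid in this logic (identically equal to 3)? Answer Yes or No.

Yes

a = 0, b = 0 ↦ 3
a = 0, b = 1 ↦ 3
a = 0, b = 2 ↦ 3
a = 0, b = 3 ↦ 3
a = 1, b = 0 ↦ 3
a = 1, b = 1 ↦ 3
a = 1, b = 2 ↦ 3
a = 1, b = 3 ↦ 3
a = 2, b = 0 ↦ 3
a = 2, b = 1 ↦ 3
a = 2, b = 2 ↦ 3
a = 2, b = 3 ↦ 3
a = 3, b = 0 ↦ 3
a = 3, b = 1 ↦ 3
a = 3, b = 2 ↦ 3
a = 3, b = 3 ↦ 3
Every assignment gives a value ≥ 3.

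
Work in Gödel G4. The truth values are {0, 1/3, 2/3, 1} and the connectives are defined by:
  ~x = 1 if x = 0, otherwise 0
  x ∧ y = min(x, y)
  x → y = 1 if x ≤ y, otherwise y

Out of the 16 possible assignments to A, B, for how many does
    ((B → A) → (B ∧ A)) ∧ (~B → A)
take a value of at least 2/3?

9

A = 0, B = 0 ↦ 0  <
A = 0, B = 1/3 ↦ 1  ≥
A = 0, B = 2/3 ↦ 1  ≥
A = 0, B = 1 ↦ 1  ≥
A = 1/3, B = 0 ↦ 0  <
A = 1/3, B = 1/3 ↦ 1/3  <
A = 1/3, B = 2/3 ↦ 1  ≥
A = 1/3, B = 1 ↦ 1  ≥
A = 2/3, B = 0 ↦ 0  <
A = 2/3, B = 1/3 ↦ 1/3  <
A = 2/3, B = 2/3 ↦ 2/3  ≥
A = 2/3, B = 1 ↦ 1  ≥
A = 1, B = 0 ↦ 0  <
A = 1, B = 1/3 ↦ 1/3  <
A = 1, B = 2/3 ↦ 2/3  ≥
A = 1, B = 1 ↦ 1  ≥
So 9 of the 16 assignments meet the threshold.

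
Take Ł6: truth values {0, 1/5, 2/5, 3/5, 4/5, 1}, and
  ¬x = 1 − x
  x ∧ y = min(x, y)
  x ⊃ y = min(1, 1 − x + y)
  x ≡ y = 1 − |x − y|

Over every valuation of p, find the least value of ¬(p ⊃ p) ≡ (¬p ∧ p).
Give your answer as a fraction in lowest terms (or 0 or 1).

Take p = 2/5:
p ⊃ p = 2/5 ⊃ 2/5 = 1
¬(p ⊃ p) = ¬1 = 0
¬p = ¬2/5 = 3/5
¬p ∧ p = 3/5 ∧ 2/5 = 2/5
¬(p ⊃ p) ≡ (¬p ∧ p) = 0 ≡ 2/5 = 3/5
No assignment yields a value below 3/5, so this is the minimum.

3/5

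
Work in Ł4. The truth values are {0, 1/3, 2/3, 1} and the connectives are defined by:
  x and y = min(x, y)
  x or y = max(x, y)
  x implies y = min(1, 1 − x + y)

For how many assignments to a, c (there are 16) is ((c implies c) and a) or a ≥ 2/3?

a = 0, c = 0 ↦ 0  <
a = 0, c = 1/3 ↦ 0  <
a = 0, c = 2/3 ↦ 0  <
a = 0, c = 1 ↦ 0  <
a = 1/3, c = 0 ↦ 1/3  <
a = 1/3, c = 1/3 ↦ 1/3  <
a = 1/3, c = 2/3 ↦ 1/3  <
a = 1/3, c = 1 ↦ 1/3  <
a = 2/3, c = 0 ↦ 2/3  ≥
a = 2/3, c = 1/3 ↦ 2/3  ≥
a = 2/3, c = 2/3 ↦ 2/3  ≥
a = 2/3, c = 1 ↦ 2/3  ≥
a = 1, c = 0 ↦ 1  ≥
a = 1, c = 1/3 ↦ 1  ≥
a = 1, c = 2/3 ↦ 1  ≥
a = 1, c = 1 ↦ 1  ≥
So 8 of the 16 assignments meet the threshold.

8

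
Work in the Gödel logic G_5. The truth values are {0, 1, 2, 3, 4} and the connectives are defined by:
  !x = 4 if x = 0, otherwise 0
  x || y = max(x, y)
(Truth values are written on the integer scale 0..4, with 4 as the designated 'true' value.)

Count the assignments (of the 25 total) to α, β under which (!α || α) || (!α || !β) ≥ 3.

value 4: 13 assignments (counts)
value 3: 4 assignments (counts)
value 2: 4 assignments
value 1: 4 assignments
So 17 of the 25 assignments meet the threshold.

17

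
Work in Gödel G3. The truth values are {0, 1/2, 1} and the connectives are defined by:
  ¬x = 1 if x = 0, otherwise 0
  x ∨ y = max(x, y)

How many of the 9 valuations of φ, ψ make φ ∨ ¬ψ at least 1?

φ = 0, ψ = 0 ↦ 1  ≥
φ = 0, ψ = 1/2 ↦ 0  <
φ = 0, ψ = 1 ↦ 0  <
φ = 1/2, ψ = 0 ↦ 1  ≥
φ = 1/2, ψ = 1/2 ↦ 1/2  <
φ = 1/2, ψ = 1 ↦ 1/2  <
φ = 1, ψ = 0 ↦ 1  ≥
φ = 1, ψ = 1/2 ↦ 1  ≥
φ = 1, ψ = 1 ↦ 1  ≥
So 5 of the 9 assignments meet the threshold.

5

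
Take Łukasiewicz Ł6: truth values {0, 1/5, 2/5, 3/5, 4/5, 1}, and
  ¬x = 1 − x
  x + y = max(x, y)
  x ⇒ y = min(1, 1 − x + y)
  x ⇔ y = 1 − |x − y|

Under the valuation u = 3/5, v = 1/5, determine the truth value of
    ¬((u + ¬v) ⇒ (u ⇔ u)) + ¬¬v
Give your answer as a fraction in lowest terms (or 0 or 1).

1/5

¬v = ¬1/5 = 4/5
u + ¬v = 3/5 + 4/5 = 4/5
u ⇔ u = 3/5 ⇔ 3/5 = 1
(u + ¬v) ⇒ (u ⇔ u) = 4/5 ⇒ 1 = 1
¬((u + ¬v) ⇒ (u ⇔ u)) = ¬1 = 0
¬v = ¬1/5 = 4/5
¬¬v = ¬4/5 = 1/5
¬((u + ¬v) ⇒ (u ⇔ u)) + ¬¬v = 0 + 1/5 = 1/5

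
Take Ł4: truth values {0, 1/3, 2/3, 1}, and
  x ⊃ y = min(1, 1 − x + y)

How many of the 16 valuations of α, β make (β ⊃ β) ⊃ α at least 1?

α = 0, β = 0 ↦ 0  <
α = 0, β = 1/3 ↦ 0  <
α = 0, β = 2/3 ↦ 0  <
α = 0, β = 1 ↦ 0  <
α = 1/3, β = 0 ↦ 1/3  <
α = 1/3, β = 1/3 ↦ 1/3  <
α = 1/3, β = 2/3 ↦ 1/3  <
α = 1/3, β = 1 ↦ 1/3  <
α = 2/3, β = 0 ↦ 2/3  <
α = 2/3, β = 1/3 ↦ 2/3  <
α = 2/3, β = 2/3 ↦ 2/3  <
α = 2/3, β = 1 ↦ 2/3  <
α = 1, β = 0 ↦ 1  ≥
α = 1, β = 1/3 ↦ 1  ≥
α = 1, β = 2/3 ↦ 1  ≥
α = 1, β = 1 ↦ 1  ≥
So 4 of the 16 assignments meet the threshold.

4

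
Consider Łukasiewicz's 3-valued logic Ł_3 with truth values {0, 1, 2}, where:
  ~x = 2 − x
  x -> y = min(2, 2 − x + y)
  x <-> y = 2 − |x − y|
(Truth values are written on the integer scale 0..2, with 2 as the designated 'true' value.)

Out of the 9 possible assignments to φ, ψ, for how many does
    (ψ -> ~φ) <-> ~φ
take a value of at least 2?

5

φ = 0, ψ = 0 ↦ 2  ≥
φ = 0, ψ = 1 ↦ 2  ≥
φ = 0, ψ = 2 ↦ 2  ≥
φ = 1, ψ = 0 ↦ 1  <
φ = 1, ψ = 1 ↦ 1  <
φ = 1, ψ = 2 ↦ 2  ≥
φ = 2, ψ = 0 ↦ 0  <
φ = 2, ψ = 1 ↦ 1  <
φ = 2, ψ = 2 ↦ 2  ≥
So 5 of the 9 assignments meet the threshold.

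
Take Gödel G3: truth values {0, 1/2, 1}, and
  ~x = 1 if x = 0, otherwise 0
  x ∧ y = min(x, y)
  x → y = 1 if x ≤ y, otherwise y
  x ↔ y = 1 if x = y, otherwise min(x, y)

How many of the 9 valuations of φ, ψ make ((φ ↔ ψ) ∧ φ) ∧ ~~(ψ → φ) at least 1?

φ = 0, ψ = 0 ↦ 0  <
φ = 0, ψ = 1/2 ↦ 0  <
φ = 0, ψ = 1 ↦ 0  <
φ = 1/2, ψ = 0 ↦ 0  <
φ = 1/2, ψ = 1/2 ↦ 1/2  <
φ = 1/2, ψ = 1 ↦ 1/2  <
φ = 1, ψ = 0 ↦ 0  <
φ = 1, ψ = 1/2 ↦ 1/2  <
φ = 1, ψ = 1 ↦ 1  ≥
So 1 of the 9 assignments meets the threshold.

1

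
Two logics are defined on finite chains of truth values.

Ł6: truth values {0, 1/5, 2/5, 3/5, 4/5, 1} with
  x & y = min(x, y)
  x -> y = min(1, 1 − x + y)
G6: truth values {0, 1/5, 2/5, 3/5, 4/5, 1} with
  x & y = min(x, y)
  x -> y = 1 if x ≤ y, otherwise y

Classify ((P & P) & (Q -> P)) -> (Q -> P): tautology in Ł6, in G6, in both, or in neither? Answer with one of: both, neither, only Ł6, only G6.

In Ł6: every assignment gives 1 — tautology.
In G6: every assignment gives 1 — tautology.

both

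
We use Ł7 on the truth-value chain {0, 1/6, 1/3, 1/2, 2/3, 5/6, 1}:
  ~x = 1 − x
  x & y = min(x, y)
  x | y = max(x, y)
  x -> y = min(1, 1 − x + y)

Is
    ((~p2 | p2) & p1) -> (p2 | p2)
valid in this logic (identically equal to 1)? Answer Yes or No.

Counterexample: take p1 = 1/6, p2 = 0.
~p2 = ~0 = 1
~p2 | p2 = 1 | 0 = 1
(~p2 | p2) & p1 = 1 & 1/6 = 1/6
p2 | p2 = 0 | 0 = 0
((~p2 | p2) & p1) -> (p2 | p2) = 1/6 -> 0 = 5/6
This gives 5/6 ≠ 1.

No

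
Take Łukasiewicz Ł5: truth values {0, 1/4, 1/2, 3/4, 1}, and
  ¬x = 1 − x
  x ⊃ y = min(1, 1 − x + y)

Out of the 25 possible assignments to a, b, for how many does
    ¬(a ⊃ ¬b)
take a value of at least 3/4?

3

value 1: 1 assignment (counts)
value 3/4: 2 assignments (counts)
value 1/2: 3 assignments
value 1/4: 4 assignments
value 0: 15 assignments
So 3 of the 25 assignments meet the threshold.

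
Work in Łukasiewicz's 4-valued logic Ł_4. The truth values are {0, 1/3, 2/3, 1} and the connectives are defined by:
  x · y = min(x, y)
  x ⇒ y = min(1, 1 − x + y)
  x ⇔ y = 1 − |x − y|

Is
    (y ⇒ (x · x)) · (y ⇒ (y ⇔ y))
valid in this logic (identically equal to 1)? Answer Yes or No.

No

Counterexample: take x = 0, y = 1/3.
x · x = 0 · 0 = 0
y ⇒ (x · x) = 1/3 ⇒ 0 = 2/3
y ⇔ y = 1/3 ⇔ 1/3 = 1
y ⇒ (y ⇔ y) = 1/3 ⇒ 1 = 1
(y ⇒ (x · x)) · (y ⇒ (y ⇔ y)) = 2/3 · 1 = 2/3
This gives 2/3 ≠ 1.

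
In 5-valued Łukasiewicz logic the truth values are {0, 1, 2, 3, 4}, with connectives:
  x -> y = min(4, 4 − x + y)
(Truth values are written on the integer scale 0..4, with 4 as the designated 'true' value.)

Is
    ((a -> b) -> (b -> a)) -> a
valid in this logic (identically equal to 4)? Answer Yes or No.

Counterexample: take a = 0, b = 0.
a -> b = 0 -> 0 = 4
b -> a = 0 -> 0 = 4
(a -> b) -> (b -> a) = 4 -> 4 = 4
((a -> b) -> (b -> a)) -> a = 4 -> 0 = 0
This gives 0 ≠ 4.

No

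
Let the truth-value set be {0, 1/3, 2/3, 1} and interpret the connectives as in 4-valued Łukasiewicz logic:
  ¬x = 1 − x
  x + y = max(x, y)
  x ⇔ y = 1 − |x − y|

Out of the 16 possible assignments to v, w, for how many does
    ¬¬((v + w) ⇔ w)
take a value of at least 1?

v = 0, w = 0 ↦ 1  ≥
v = 0, w = 1/3 ↦ 1  ≥
v = 0, w = 2/3 ↦ 1  ≥
v = 0, w = 1 ↦ 1  ≥
v = 1/3, w = 0 ↦ 2/3  <
v = 1/3, w = 1/3 ↦ 1  ≥
v = 1/3, w = 2/3 ↦ 1  ≥
v = 1/3, w = 1 ↦ 1  ≥
v = 2/3, w = 0 ↦ 1/3  <
v = 2/3, w = 1/3 ↦ 2/3  <
v = 2/3, w = 2/3 ↦ 1  ≥
v = 2/3, w = 1 ↦ 1  ≥
v = 1, w = 0 ↦ 0  <
v = 1, w = 1/3 ↦ 1/3  <
v = 1, w = 2/3 ↦ 2/3  <
v = 1, w = 1 ↦ 1  ≥
So 10 of the 16 assignments meet the threshold.

10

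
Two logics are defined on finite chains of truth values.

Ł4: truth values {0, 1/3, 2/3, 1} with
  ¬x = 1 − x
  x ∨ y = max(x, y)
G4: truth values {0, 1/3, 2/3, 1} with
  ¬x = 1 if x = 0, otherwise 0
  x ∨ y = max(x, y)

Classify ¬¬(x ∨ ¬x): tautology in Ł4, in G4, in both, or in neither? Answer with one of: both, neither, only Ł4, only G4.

In Ł4: at x = 1/3 the value is 2/3 — not a tautology.
In G4: every assignment gives 1 — tautology.

only G4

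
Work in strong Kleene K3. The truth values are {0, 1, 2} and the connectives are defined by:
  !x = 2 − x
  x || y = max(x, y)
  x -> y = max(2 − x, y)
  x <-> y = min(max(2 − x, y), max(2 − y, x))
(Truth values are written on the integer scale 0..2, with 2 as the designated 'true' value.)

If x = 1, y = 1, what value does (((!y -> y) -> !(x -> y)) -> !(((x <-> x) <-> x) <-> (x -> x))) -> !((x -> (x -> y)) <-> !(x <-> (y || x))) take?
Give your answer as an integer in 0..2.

!y = !1 = 1
!y -> y = 1 -> 1 = 1
x -> y = 1 -> 1 = 1
!(x -> y) = !1 = 1
(!y -> y) -> !(x -> y) = 1 -> 1 = 1
x <-> x = 1 <-> 1 = 1
(x <-> x) <-> x = 1 <-> 1 = 1
x -> x = 1 -> 1 = 1
((x <-> x) <-> x) <-> (x -> x) = 1 <-> 1 = 1
!(((x <-> x) <-> x) <-> (x -> x)) = !1 = 1
((!y -> y) -> !(x -> y)) -> !(((x <-> x) <-> x) <-> (x -> x)) = 1 -> 1 = 1
x -> y = 1 -> 1 = 1
x -> (x -> y) = 1 -> 1 = 1
y || x = 1 || 1 = 1
x <-> (y || x) = 1 <-> 1 = 1
!(x <-> (y || x)) = !1 = 1
(x -> (x -> y)) <-> !(x <-> (y || x)) = 1 <-> 1 = 1
!((x -> (x -> y)) <-> !(x <-> (y || x))) = !1 = 1
(((!y -> y) -> !(x -> y)) -> !(((x <-> x) <-> x) <-> (x -> x))) -> !((x -> (x -> y)) <-> !(x <-> (y || x))) = 1 -> 1 = 1

1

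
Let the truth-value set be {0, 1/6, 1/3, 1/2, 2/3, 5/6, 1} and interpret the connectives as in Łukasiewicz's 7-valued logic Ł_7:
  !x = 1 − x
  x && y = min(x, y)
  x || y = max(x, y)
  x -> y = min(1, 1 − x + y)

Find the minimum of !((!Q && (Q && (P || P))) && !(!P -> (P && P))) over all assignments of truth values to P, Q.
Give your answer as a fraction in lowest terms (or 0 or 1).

Take P = 1/3, Q = 1/3:
!Q = !1/3 = 2/3
P || P = 1/3 || 1/3 = 1/3
Q && (P || P) = 1/3 && 1/3 = 1/3
!Q && (Q && (P || P)) = 2/3 && 1/3 = 1/3
!P = !1/3 = 2/3
P && P = 1/3 && 1/3 = 1/3
!P -> (P && P) = 2/3 -> 1/3 = 2/3
!(!P -> (P && P)) = !2/3 = 1/3
(!Q && (Q && (P || P))) && !(!P -> (P && P)) = 1/3 && 1/3 = 1/3
!((!Q && (Q && (P || P))) && !(!P -> (P && P))) = !1/3 = 2/3
No assignment yields a value below 2/3, so this is the minimum.

2/3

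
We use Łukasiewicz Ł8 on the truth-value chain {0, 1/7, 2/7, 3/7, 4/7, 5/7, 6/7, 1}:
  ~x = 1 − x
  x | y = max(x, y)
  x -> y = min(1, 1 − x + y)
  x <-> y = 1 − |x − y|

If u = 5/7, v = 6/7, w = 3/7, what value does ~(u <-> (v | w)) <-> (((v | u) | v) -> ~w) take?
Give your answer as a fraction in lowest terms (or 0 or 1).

3/7

v | w = 6/7 | 3/7 = 6/7
u <-> (v | w) = 5/7 <-> 6/7 = 6/7
~(u <-> (v | w)) = ~6/7 = 1/7
v | u = 6/7 | 5/7 = 6/7
(v | u) | v = 6/7 | 6/7 = 6/7
~w = ~3/7 = 4/7
((v | u) | v) -> ~w = 6/7 -> 4/7 = 5/7
~(u <-> (v | w)) <-> (((v | u) | v) -> ~w) = 1/7 <-> 5/7 = 3/7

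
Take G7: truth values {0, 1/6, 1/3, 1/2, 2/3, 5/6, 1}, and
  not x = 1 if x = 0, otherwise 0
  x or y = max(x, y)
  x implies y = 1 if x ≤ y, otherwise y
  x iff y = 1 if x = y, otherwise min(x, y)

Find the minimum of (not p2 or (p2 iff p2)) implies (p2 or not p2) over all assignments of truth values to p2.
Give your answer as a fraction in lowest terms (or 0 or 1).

1/6

Take p2 = 1/6:
not p2 = not 1/6 = 0
p2 iff p2 = 1/6 iff 1/6 = 1
not p2 or (p2 iff p2) = 0 or 1 = 1
not p2 = not 1/6 = 0
p2 or not p2 = 1/6 or 0 = 1/6
(not p2 or (p2 iff p2)) implies (p2 or not p2) = 1 implies 1/6 = 1/6
No assignment yields a value below 1/6, so this is the minimum.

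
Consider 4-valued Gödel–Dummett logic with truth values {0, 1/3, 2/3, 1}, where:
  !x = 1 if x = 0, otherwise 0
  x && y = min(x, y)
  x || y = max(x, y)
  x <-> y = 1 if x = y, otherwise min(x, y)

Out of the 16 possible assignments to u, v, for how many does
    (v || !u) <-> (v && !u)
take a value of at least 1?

4

u = 0, v = 0 ↦ 0  <
u = 0, v = 1/3 ↦ 1/3  <
u = 0, v = 2/3 ↦ 2/3  <
u = 0, v = 1 ↦ 1  ≥
u = 1/3, v = 0 ↦ 1  ≥
u = 1/3, v = 1/3 ↦ 0  <
u = 1/3, v = 2/3 ↦ 0  <
u = 1/3, v = 1 ↦ 0  <
u = 2/3, v = 0 ↦ 1  ≥
u = 2/3, v = 1/3 ↦ 0  <
u = 2/3, v = 2/3 ↦ 0  <
u = 2/3, v = 1 ↦ 0  <
u = 1, v = 0 ↦ 1  ≥
u = 1, v = 1/3 ↦ 0  <
u = 1, v = 2/3 ↦ 0  <
u = 1, v = 1 ↦ 0  <
So 4 of the 16 assignments meet the threshold.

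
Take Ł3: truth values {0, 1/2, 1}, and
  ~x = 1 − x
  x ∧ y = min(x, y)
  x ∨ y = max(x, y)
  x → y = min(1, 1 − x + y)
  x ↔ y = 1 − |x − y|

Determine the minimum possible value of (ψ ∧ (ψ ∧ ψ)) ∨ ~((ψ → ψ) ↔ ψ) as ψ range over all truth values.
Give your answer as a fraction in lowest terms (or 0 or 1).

1/2

Take ψ = 1/2:
ψ ∧ ψ = 1/2 ∧ 1/2 = 1/2
ψ ∧ (ψ ∧ ψ) = 1/2 ∧ 1/2 = 1/2
ψ → ψ = 1/2 → 1/2 = 1
(ψ → ψ) ↔ ψ = 1 ↔ 1/2 = 1/2
~((ψ → ψ) ↔ ψ) = ~1/2 = 1/2
(ψ ∧ (ψ ∧ ψ)) ∨ ~((ψ → ψ) ↔ ψ) = 1/2 ∨ 1/2 = 1/2
No assignment yields a value below 1/2, so this is the minimum.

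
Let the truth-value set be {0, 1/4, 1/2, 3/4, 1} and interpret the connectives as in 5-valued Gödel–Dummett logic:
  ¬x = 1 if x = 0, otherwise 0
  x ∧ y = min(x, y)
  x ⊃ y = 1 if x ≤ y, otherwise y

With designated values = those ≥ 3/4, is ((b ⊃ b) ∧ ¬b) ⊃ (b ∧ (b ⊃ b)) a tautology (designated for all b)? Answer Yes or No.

No

Counterexample: take b = 0.
b ⊃ b = 0 ⊃ 0 = 1
¬b = ¬0 = 1
(b ⊃ b) ∧ ¬b = 1 ∧ 1 = 1
b ⊃ b = 0 ⊃ 0 = 1
b ∧ (b ⊃ b) = 0 ∧ 1 = 0
((b ⊃ b) ∧ ¬b) ⊃ (b ∧ (b ⊃ b)) = 1 ⊃ 0 = 0
This gives 0, which is below 3/4.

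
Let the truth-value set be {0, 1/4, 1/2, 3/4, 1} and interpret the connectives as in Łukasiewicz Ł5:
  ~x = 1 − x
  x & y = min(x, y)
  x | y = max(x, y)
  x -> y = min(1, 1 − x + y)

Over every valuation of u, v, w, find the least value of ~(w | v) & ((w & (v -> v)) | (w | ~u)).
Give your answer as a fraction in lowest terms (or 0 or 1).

0

Take u = 0, v = 0, w = 1:
w | v = 1 | 0 = 1
~(w | v) = ~1 = 0
v -> v = 0 -> 0 = 1
w & (v -> v) = 1 & 1 = 1
~u = ~0 = 1
w | ~u = 1 | 1 = 1
(w & (v -> v)) | (w | ~u) = 1 | 1 = 1
~(w | v) & ((w & (v -> v)) | (w | ~u)) = 0 & 1 = 0
No assignment yields a value below 0, so this is the minimum.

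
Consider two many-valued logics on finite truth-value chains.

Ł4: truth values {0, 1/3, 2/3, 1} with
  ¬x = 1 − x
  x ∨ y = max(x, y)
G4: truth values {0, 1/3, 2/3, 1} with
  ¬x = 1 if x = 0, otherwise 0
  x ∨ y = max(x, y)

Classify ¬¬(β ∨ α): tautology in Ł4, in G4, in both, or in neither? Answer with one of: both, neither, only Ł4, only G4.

In Ł4: at α = 0, β = 0 the value is 0 — not a tautology.
In G4: at α = 0, β = 0 the value is 0 — not a tautology.

neither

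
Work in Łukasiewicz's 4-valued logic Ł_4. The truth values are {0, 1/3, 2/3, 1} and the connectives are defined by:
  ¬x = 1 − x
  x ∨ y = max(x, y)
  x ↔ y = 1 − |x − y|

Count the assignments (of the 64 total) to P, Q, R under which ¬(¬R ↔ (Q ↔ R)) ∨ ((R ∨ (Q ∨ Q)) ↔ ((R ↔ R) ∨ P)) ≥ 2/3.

value 1: 28 assignments (counts)
value 2/3: 20 assignments (counts)
value 1/3: 12 assignments
value 0: 4 assignments
So 48 of the 64 assignments meet the threshold.

48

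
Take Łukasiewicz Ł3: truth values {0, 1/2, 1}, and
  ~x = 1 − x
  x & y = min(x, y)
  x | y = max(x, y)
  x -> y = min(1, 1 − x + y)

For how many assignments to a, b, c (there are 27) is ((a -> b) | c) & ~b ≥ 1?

value 1: 5 assignments (counts)
value 1/2: 12 assignments
value 0: 10 assignments
So 5 of the 27 assignments meet the threshold.

5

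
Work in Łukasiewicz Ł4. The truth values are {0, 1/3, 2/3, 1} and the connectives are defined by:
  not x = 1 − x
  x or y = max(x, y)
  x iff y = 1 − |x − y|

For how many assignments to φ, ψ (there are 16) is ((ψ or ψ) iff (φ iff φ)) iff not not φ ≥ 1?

φ = 0, ψ = 0 ↦ 1  ≥
φ = 0, ψ = 1/3 ↦ 2/3  <
φ = 0, ψ = 2/3 ↦ 1/3  <
φ = 0, ψ = 1 ↦ 0  <
φ = 1/3, ψ = 0 ↦ 2/3  <
φ = 1/3, ψ = 1/3 ↦ 1  ≥
φ = 1/3, ψ = 2/3 ↦ 2/3  <
φ = 1/3, ψ = 1 ↦ 1/3  <
φ = 2/3, ψ = 0 ↦ 1/3  <
φ = 2/3, ψ = 1/3 ↦ 2/3  <
φ = 2/3, ψ = 2/3 ↦ 1  ≥
φ = 2/3, ψ = 1 ↦ 2/3  <
φ = 1, ψ = 0 ↦ 0  <
φ = 1, ψ = 1/3 ↦ 1/3  <
φ = 1, ψ = 2/3 ↦ 2/3  <
φ = 1, ψ = 1 ↦ 1  ≥
So 4 of the 16 assignments meet the threshold.

4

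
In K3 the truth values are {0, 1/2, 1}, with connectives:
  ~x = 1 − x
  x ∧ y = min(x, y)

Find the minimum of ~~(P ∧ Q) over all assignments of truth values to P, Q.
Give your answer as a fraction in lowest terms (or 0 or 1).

0

Take P = 0, Q = 0:
P ∧ Q = 0 ∧ 0 = 0
~(P ∧ Q) = ~0 = 1
~~(P ∧ Q) = ~1 = 0
No assignment yields a value below 0, so this is the minimum.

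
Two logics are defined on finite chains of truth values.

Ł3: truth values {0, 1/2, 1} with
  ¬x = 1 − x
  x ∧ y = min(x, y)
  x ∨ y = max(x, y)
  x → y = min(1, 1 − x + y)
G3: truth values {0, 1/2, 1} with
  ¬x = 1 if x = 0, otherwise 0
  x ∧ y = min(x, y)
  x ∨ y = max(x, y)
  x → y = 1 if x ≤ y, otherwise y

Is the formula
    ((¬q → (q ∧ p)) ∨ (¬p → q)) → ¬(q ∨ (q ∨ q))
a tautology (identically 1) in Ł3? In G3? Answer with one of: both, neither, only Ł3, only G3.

In Ł3: at p = 0, q = 1 the value is 0 — not a tautology.
In G3: at p = 0, q = 1/2 the value is 0 — not a tautology.

neither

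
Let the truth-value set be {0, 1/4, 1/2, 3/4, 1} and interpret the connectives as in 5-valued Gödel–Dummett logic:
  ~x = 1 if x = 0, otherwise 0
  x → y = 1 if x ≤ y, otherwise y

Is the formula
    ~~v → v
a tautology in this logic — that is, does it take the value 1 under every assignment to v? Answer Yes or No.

No

Counterexample: take v = 1/4.
~v = ~1/4 = 0
~~v = ~0 = 1
~~v → v = 1 → 1/4 = 1/4
This gives 1/4 ≠ 1.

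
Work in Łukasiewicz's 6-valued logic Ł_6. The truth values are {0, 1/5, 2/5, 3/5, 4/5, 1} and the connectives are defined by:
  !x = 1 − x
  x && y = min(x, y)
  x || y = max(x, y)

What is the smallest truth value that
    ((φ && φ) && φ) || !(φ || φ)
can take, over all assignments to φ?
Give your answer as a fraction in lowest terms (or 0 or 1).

Take φ = 2/5:
φ && φ = 2/5 && 2/5 = 2/5
(φ && φ) && φ = 2/5 && 2/5 = 2/5
φ || φ = 2/5 || 2/5 = 2/5
!(φ || φ) = !2/5 = 3/5
((φ && φ) && φ) || !(φ || φ) = 2/5 || 3/5 = 3/5
No assignment yields a value below 3/5, so this is the minimum.

3/5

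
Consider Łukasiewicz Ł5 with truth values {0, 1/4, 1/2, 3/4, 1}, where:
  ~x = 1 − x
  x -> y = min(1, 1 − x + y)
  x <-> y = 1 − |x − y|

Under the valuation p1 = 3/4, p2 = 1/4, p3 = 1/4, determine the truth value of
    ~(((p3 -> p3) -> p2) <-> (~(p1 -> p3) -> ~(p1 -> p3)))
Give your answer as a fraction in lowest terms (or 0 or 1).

p3 -> p3 = 1/4 -> 1/4 = 1
(p3 -> p3) -> p2 = 1 -> 1/4 = 1/4
p1 -> p3 = 3/4 -> 1/4 = 1/2
~(p1 -> p3) = ~1/2 = 1/2
p1 -> p3 = 3/4 -> 1/4 = 1/2
~(p1 -> p3) = ~1/2 = 1/2
~(p1 -> p3) -> ~(p1 -> p3) = 1/2 -> 1/2 = 1
((p3 -> p3) -> p2) <-> (~(p1 -> p3) -> ~(p1 -> p3)) = 1/4 <-> 1 = 1/4
~(((p3 -> p3) -> p2) <-> (~(p1 -> p3) -> ~(p1 -> p3))) = ~1/4 = 3/4

3/4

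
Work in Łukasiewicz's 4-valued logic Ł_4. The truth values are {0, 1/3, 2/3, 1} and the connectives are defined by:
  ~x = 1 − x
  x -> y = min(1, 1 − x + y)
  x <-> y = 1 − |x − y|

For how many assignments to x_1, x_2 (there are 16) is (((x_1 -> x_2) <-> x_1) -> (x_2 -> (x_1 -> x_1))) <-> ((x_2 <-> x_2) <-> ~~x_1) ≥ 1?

4

x_1 = 0, x_2 = 0 ↦ 0  <
x_1 = 0, x_2 = 1/3 ↦ 0  <
x_1 = 0, x_2 = 2/3 ↦ 0  <
x_1 = 0, x_2 = 1 ↦ 0  <
x_1 = 1/3, x_2 = 0 ↦ 1/3  <
x_1 = 1/3, x_2 = 1/3 ↦ 1/3  <
x_1 = 1/3, x_2 = 2/3 ↦ 1/3  <
x_1 = 1/3, x_2 = 1 ↦ 1/3  <
x_1 = 2/3, x_2 = 0 ↦ 2/3  <
x_1 = 2/3, x_2 = 1/3 ↦ 2/3  <
x_1 = 2/3, x_2 = 2/3 ↦ 2/3  <
x_1 = 2/3, x_2 = 1 ↦ 2/3  <
x_1 = 1, x_2 = 0 ↦ 1  ≥
x_1 = 1, x_2 = 1/3 ↦ 1  ≥
x_1 = 1, x_2 = 2/3 ↦ 1  ≥
x_1 = 1, x_2 = 1 ↦ 1  ≥
So 4 of the 16 assignments meet the threshold.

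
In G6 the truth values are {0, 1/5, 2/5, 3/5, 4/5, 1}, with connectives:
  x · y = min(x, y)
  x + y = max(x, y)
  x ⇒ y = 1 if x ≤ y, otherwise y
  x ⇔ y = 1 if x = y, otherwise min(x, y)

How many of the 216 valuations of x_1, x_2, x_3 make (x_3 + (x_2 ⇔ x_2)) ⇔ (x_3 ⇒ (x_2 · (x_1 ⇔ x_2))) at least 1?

value 1: 91 assignments (counts)
value 4/5: 3 assignments
value 3/5: 10 assignments
value 2/5: 21 assignments
value 1/5: 36 assignments
value 0: 55 assignments
So 91 of the 216 assignments meet the threshold.

91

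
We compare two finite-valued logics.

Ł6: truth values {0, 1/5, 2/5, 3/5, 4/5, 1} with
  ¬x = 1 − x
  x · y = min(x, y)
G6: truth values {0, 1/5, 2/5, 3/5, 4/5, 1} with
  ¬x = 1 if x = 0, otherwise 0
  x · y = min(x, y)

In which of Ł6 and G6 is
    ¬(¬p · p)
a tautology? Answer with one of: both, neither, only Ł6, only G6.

only G6

In Ł6: at p = 1/5 the value is 4/5 — not a tautology.
In G6: every assignment gives 1 — tautology.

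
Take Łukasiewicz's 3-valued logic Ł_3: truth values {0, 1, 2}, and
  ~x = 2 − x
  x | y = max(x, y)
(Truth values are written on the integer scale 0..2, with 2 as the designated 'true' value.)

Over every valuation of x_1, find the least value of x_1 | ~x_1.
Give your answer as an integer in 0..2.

Take x_1 = 1:
~x_1 = ~1 = 1
x_1 | ~x_1 = 1 | 1 = 1
No assignment yields a value below 1, so this is the minimum.

1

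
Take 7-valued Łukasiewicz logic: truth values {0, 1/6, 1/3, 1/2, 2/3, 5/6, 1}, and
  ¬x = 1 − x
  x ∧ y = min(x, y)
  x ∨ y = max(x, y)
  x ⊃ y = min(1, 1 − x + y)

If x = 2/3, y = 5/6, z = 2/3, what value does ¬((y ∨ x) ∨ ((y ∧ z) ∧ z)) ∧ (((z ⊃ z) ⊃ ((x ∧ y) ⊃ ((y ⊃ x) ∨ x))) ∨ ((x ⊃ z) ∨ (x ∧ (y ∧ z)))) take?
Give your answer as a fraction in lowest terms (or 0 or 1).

y ∨ x = 5/6 ∨ 2/3 = 5/6
y ∧ z = 5/6 ∧ 2/3 = 2/3
(y ∧ z) ∧ z = 2/3 ∧ 2/3 = 2/3
(y ∨ x) ∨ ((y ∧ z) ∧ z) = 5/6 ∨ 2/3 = 5/6
¬((y ∨ x) ∨ ((y ∧ z) ∧ z)) = ¬5/6 = 1/6
z ⊃ z = 2/3 ⊃ 2/3 = 1
x ∧ y = 2/3 ∧ 5/6 = 2/3
y ⊃ x = 5/6 ⊃ 2/3 = 5/6
(y ⊃ x) ∨ x = 5/6 ∨ 2/3 = 5/6
(x ∧ y) ⊃ ((y ⊃ x) ∨ x) = 2/3 ⊃ 5/6 = 1
(z ⊃ z) ⊃ ((x ∧ y) ⊃ ((y ⊃ x) ∨ x)) = 1 ⊃ 1 = 1
x ⊃ z = 2/3 ⊃ 2/3 = 1
y ∧ z = 5/6 ∧ 2/3 = 2/3
x ∧ (y ∧ z) = 2/3 ∧ 2/3 = 2/3
(x ⊃ z) ∨ (x ∧ (y ∧ z)) = 1 ∨ 2/3 = 1
((z ⊃ z) ⊃ ((x ∧ y) ⊃ ((y ⊃ x) ∨ x))) ∨ ((x ⊃ z) ∨ (x ∧ (y ∧ z))) = 1 ∨ 1 = 1
¬((y ∨ x) ∨ ((y ∧ z) ∧ z)) ∧ (((z ⊃ z) ⊃ ((x ∧ y) ⊃ ((y ⊃ x) ∨ x))) ∨ ((x ⊃ z) ∨ (x ∧ (y ∧ z)))) = 1/6 ∧ 1 = 1/6

1/6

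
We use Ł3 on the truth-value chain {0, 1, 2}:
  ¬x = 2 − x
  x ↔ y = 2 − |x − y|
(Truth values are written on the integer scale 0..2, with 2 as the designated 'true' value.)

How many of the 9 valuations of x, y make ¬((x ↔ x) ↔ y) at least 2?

3

x = 0, y = 0 ↦ 2  ≥
x = 0, y = 1 ↦ 1  <
x = 0, y = 2 ↦ 0  <
x = 1, y = 0 ↦ 2  ≥
x = 1, y = 1 ↦ 1  <
x = 1, y = 2 ↦ 0  <
x = 2, y = 0 ↦ 2  ≥
x = 2, y = 1 ↦ 1  <
x = 2, y = 2 ↦ 0  <
So 3 of the 9 assignments meet the threshold.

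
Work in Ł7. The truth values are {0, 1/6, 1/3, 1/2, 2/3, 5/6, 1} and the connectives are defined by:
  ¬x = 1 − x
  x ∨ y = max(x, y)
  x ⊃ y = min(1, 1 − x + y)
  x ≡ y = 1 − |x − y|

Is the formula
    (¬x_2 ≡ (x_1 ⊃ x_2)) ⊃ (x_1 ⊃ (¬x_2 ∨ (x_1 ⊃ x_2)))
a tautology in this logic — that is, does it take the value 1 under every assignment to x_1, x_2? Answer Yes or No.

No

Counterexample: take x_1 = 1, x_2 = 1/2.
¬x_2 = ¬1/2 = 1/2
x_1 ⊃ x_2 = 1 ⊃ 1/2 = 1/2
¬x_2 ≡ (x_1 ⊃ x_2) = 1/2 ≡ 1/2 = 1
¬x_2 = ¬1/2 = 1/2
x_1 ⊃ x_2 = 1 ⊃ 1/2 = 1/2
¬x_2 ∨ (x_1 ⊃ x_2) = 1/2 ∨ 1/2 = 1/2
x_1 ⊃ (¬x_2 ∨ (x_1 ⊃ x_2)) = 1 ⊃ 1/2 = 1/2
(¬x_2 ≡ (x_1 ⊃ x_2)) ⊃ (x_1 ⊃ (¬x_2 ∨ (x_1 ⊃ x_2))) = 1 ⊃ 1/2 = 1/2
This gives 1/2 ≠ 1.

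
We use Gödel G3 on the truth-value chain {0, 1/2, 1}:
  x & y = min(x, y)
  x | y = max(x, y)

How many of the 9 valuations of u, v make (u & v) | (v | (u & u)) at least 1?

5

u = 0, v = 0 ↦ 0  <
u = 0, v = 1/2 ↦ 1/2  <
u = 0, v = 1 ↦ 1  ≥
u = 1/2, v = 0 ↦ 1/2  <
u = 1/2, v = 1/2 ↦ 1/2  <
u = 1/2, v = 1 ↦ 1  ≥
u = 1, v = 0 ↦ 1  ≥
u = 1, v = 1/2 ↦ 1  ≥
u = 1, v = 1 ↦ 1  ≥
So 5 of the 9 assignments meet the threshold.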